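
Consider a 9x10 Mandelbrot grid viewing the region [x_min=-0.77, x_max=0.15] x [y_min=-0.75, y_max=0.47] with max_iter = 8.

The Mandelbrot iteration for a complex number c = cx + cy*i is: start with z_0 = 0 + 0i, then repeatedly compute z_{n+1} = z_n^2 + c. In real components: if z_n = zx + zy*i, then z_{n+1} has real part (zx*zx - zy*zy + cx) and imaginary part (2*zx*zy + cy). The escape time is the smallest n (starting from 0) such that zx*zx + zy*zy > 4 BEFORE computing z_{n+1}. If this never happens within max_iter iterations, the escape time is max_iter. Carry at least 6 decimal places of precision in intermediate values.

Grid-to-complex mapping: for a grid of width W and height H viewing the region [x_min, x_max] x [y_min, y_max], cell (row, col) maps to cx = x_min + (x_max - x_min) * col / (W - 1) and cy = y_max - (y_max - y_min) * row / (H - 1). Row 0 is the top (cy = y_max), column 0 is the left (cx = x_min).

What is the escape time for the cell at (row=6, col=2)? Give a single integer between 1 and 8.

z_0 = 0 + 0i, c = -0.5400 + -0.3433i
Iter 1: z = -0.5400 + -0.3433i, |z|^2 = 0.4095
Iter 2: z = -0.3663 + 0.0275i, |z|^2 = 0.1349
Iter 3: z = -0.4066 + -0.3635i, |z|^2 = 0.2974
Iter 4: z = -0.5068 + -0.0478i, |z|^2 = 0.2591
Iter 5: z = -0.2855 + -0.2949i, |z|^2 = 0.1685
Iter 6: z = -0.5455 + -0.1750i, |z|^2 = 0.3282
Iter 7: z = -0.2731 + -0.1525i, |z|^2 = 0.0978

Answer: 8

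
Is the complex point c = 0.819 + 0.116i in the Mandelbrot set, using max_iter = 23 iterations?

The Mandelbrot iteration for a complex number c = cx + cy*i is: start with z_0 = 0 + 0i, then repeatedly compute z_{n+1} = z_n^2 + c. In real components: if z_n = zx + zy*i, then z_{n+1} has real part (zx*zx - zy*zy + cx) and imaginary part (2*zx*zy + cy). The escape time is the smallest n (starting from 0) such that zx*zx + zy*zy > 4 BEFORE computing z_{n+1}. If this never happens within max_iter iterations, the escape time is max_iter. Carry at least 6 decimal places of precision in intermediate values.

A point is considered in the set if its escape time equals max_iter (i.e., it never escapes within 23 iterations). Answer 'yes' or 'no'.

Answer: no

Derivation:
z_0 = 0 + 0i, c = 0.8190 + 0.1160i
Iter 1: z = 0.8190 + 0.1160i, |z|^2 = 0.6842
Iter 2: z = 1.4763 + 0.3060i, |z|^2 = 2.2731
Iter 3: z = 2.9048 + 1.0195i, |z|^2 = 9.4775
Escaped at iteration 3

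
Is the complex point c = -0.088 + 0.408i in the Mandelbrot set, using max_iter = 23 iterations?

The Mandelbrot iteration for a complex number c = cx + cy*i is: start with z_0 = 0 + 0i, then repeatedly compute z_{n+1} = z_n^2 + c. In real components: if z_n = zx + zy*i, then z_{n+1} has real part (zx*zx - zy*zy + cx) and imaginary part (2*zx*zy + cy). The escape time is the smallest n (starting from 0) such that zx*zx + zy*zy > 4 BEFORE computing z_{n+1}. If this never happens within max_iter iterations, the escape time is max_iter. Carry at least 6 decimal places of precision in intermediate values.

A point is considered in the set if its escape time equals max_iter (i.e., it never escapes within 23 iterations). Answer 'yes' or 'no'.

Answer: yes

Derivation:
z_0 = 0 + 0i, c = -0.0880 + 0.4080i
Iter 1: z = -0.0880 + 0.4080i, |z|^2 = 0.1742
Iter 2: z = -0.2467 + 0.3362i, |z|^2 = 0.1739
Iter 3: z = -0.1402 + 0.2421i, |z|^2 = 0.0783
Iter 4: z = -0.1270 + 0.3401i, |z|^2 = 0.1318
Iter 5: z = -0.1876 + 0.3216i, |z|^2 = 0.1386
Iter 6: z = -0.1563 + 0.2873i, |z|^2 = 0.1070
Iter 7: z = -0.1462 + 0.3182i, |z|^2 = 0.1226
Iter 8: z = -0.1679 + 0.3150i, |z|^2 = 0.1274
Iter 9: z = -0.1590 + 0.3022i, |z|^2 = 0.1166
Iter 10: z = -0.1541 + 0.3119i, |z|^2 = 0.1210
Iter 11: z = -0.1615 + 0.3119i, |z|^2 = 0.1234
Iter 12: z = -0.1592 + 0.3072i, |z|^2 = 0.1197
Iter 13: z = -0.1570 + 0.3102i, |z|^2 = 0.1209
Iter 14: z = -0.1595 + 0.3106i, |z|^2 = 0.1219
Iter 15: z = -0.1590 + 0.3089i, |z|^2 = 0.1207
Iter 16: z = -0.1581 + 0.3098i, |z|^2 = 0.1210
Iter 17: z = -0.1590 + 0.3100i, |z|^2 = 0.1214
Iter 18: z = -0.1589 + 0.3094i, |z|^2 = 0.1210
Iter 19: z = -0.1585 + 0.3097i, |z|^2 = 0.1210
Iter 20: z = -0.1588 + 0.3098i, |z|^2 = 0.1212
Iter 21: z = -0.1588 + 0.3096i, |z|^2 = 0.1211
Iter 22: z = -0.1587 + 0.3097i, |z|^2 = 0.1211
Did not escape in 23 iterations → in set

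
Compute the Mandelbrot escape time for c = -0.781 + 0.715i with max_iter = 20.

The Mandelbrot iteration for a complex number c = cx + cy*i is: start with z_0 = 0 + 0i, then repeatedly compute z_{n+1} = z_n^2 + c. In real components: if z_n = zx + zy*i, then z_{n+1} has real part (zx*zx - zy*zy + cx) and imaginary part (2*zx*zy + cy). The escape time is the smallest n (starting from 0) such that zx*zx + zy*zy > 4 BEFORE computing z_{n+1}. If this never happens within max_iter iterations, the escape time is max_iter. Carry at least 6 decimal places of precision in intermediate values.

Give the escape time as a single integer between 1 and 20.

Answer: 4

Derivation:
z_0 = 0 + 0i, c = -0.7810 + 0.7150i
Iter 1: z = -0.7810 + 0.7150i, |z|^2 = 1.1212
Iter 2: z = -0.6823 + -0.4018i, |z|^2 = 0.6270
Iter 3: z = -0.4770 + 1.2633i, |z|^2 = 1.8235
Iter 4: z = -2.1494 + -0.4902i, |z|^2 = 4.8603
Escaped at iteration 4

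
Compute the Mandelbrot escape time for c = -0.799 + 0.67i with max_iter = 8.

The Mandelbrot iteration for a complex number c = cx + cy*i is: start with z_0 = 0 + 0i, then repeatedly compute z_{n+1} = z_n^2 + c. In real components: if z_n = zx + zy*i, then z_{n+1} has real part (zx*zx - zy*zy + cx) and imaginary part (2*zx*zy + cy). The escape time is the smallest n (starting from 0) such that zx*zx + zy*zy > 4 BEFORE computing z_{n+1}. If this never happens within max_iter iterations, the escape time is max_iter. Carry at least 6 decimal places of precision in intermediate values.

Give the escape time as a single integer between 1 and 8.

Answer: 5

Derivation:
z_0 = 0 + 0i, c = -0.7990 + 0.6700i
Iter 1: z = -0.7990 + 0.6700i, |z|^2 = 1.0873
Iter 2: z = -0.6095 + -0.4007i, |z|^2 = 0.5320
Iter 3: z = -0.5880 + 1.1584i, |z|^2 = 1.6877
Iter 4: z = -1.7951 + -0.6924i, |z|^2 = 3.7018
Iter 5: z = 1.9440 + 3.1558i, |z|^2 = 13.7382
Escaped at iteration 5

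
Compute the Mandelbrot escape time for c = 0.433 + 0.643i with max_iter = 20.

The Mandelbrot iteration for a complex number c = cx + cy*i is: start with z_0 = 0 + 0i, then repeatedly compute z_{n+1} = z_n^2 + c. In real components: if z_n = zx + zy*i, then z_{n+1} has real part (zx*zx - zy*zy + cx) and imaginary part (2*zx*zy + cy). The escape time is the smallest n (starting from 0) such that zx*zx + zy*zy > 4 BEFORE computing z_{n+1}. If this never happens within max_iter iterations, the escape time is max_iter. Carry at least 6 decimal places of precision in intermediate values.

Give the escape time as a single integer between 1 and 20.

Answer: 5

Derivation:
z_0 = 0 + 0i, c = 0.4330 + 0.6430i
Iter 1: z = 0.4330 + 0.6430i, |z|^2 = 0.6009
Iter 2: z = 0.2070 + 1.1998i, |z|^2 = 1.4825
Iter 3: z = -0.9637 + 1.1398i, |z|^2 = 2.2280
Iter 4: z = 0.0626 + -1.5540i, |z|^2 = 2.4189
Iter 5: z = -1.9780 + 0.4485i, |z|^2 = 4.1137
Escaped at iteration 5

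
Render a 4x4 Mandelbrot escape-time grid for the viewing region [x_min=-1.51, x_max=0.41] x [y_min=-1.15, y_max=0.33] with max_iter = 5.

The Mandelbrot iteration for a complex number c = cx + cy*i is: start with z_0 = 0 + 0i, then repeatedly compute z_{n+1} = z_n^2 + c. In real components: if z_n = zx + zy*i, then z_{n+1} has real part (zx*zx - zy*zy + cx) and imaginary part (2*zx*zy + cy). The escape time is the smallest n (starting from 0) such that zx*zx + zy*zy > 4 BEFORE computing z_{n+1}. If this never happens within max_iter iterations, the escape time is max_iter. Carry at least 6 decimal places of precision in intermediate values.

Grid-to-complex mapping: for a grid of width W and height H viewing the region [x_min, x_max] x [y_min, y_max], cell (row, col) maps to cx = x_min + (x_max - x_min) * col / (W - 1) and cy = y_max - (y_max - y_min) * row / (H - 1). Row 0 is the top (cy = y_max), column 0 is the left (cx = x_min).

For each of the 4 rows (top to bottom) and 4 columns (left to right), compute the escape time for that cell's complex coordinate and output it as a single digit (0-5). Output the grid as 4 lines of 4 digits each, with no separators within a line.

Answer: 4555
5555
3455
2342

Derivation:
(row=0, col=0): c = -1.5100 + 0.3300i → escape time 4
(row=0, col=1): c = -0.8700 + 0.3300i → escape time 5
(row=0, col=2): c = -0.2300 + 0.3300i → escape time 5
(row=0, col=3): c = 0.4100 + 0.3300i → escape time 5
(row=1, col=0): c = -1.5100 + -0.1633i → escape time 5
(row=1, col=1): c = -0.8700 + -0.1633i → escape time 5
(row=1, col=2): c = -0.2300 + -0.1633i → escape time 5
(row=1, col=3): c = 0.4100 + -0.1633i → escape time 5
(row=2, col=0): c = -1.5100 + -0.6567i → escape time 3
(row=2, col=1): c = -0.8700 + -0.6567i → escape time 4
(row=2, col=2): c = -0.2300 + -0.6567i → escape time 5
(row=2, col=3): c = 0.4100 + -0.6567i → escape time 5
(row=3, col=0): c = -1.5100 + -1.1500i → escape time 2
(row=3, col=1): c = -0.8700 + -1.1500i → escape time 3
(row=3, col=2): c = -0.2300 + -1.1500i → escape time 4
(row=3, col=3): c = 0.4100 + -1.1500i → escape time 2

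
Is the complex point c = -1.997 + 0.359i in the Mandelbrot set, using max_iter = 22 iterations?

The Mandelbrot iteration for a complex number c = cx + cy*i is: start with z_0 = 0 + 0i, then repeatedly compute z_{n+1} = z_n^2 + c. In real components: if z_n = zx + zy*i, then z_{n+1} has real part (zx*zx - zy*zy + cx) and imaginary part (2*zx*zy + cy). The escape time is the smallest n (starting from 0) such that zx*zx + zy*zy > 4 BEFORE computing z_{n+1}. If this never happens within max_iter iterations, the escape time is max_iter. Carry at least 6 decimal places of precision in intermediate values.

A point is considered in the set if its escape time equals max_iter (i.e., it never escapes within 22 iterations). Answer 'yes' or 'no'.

Answer: no

Derivation:
z_0 = 0 + 0i, c = -1.9970 + 0.3590i
Iter 1: z = -1.9970 + 0.3590i, |z|^2 = 4.1169
Escaped at iteration 1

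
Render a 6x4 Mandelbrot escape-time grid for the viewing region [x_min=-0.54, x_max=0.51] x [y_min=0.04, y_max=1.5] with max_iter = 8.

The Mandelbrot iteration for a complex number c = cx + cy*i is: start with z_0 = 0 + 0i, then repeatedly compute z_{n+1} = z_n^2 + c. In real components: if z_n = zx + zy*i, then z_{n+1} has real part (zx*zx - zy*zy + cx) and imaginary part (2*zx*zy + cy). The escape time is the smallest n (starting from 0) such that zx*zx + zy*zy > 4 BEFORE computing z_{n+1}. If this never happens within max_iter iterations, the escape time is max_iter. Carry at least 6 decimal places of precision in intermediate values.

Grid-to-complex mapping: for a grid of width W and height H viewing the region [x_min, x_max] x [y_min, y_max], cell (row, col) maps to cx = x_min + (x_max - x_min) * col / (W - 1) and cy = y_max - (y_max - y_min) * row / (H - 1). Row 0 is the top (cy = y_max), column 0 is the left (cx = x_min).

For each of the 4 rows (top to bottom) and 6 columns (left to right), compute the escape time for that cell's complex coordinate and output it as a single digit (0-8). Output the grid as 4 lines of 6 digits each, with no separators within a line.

(row=0, col=0): c = -0.5400 + 1.5000i → escape time 2
(row=0, col=1): c = -0.3300 + 1.5000i → escape time 2
(row=0, col=2): c = -0.1200 + 1.5000i → escape time 2
(row=0, col=3): c = 0.0900 + 1.5000i → escape time 2
(row=0, col=4): c = 0.3000 + 1.5000i → escape time 2
(row=0, col=5): c = 0.5100 + 1.5000i → escape time 2
(row=1, col=0): c = -0.5400 + 1.0133i → escape time 4
(row=1, col=1): c = -0.3300 + 1.0133i → escape time 5
(row=1, col=2): c = -0.1200 + 1.0133i → escape time 8
(row=1, col=3): c = 0.0900 + 1.0133i → escape time 4
(row=1, col=4): c = 0.3000 + 1.0133i → escape time 3
(row=1, col=5): c = 0.5100 + 1.0133i → escape time 2
(row=2, col=0): c = -0.5400 + 0.5267i → escape time 8
(row=2, col=1): c = -0.3300 + 0.5267i → escape time 8
(row=2, col=2): c = -0.1200 + 0.5267i → escape time 8
(row=2, col=3): c = 0.0900 + 0.5267i → escape time 8
(row=2, col=4): c = 0.3000 + 0.5267i → escape time 8
(row=2, col=5): c = 0.5100 + 0.5267i → escape time 5
(row=3, col=0): c = -0.5400 + 0.0400i → escape time 8
(row=3, col=1): c = -0.3300 + 0.0400i → escape time 8
(row=3, col=2): c = -0.1200 + 0.0400i → escape time 8
(row=3, col=3): c = 0.0900 + 0.0400i → escape time 8
(row=3, col=4): c = 0.3000 + 0.0400i → escape time 8
(row=3, col=5): c = 0.5100 + 0.0400i → escape time 5

Answer: 222222
458432
888885
888885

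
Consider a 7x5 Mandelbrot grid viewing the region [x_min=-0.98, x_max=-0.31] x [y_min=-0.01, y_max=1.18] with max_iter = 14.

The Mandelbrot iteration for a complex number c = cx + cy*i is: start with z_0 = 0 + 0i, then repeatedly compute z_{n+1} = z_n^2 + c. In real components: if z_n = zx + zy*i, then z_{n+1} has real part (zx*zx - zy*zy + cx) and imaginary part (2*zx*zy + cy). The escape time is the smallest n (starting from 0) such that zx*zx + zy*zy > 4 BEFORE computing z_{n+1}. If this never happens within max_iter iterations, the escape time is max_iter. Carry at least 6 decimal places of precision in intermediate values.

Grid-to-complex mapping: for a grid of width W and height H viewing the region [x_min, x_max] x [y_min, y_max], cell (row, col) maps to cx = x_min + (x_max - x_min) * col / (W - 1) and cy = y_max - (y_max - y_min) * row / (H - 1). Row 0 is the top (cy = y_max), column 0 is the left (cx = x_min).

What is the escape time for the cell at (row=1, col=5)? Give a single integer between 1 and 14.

z_0 = 0 + 0i, c = -0.4217 + 0.8825i
Iter 1: z = -0.4217 + 0.8825i, |z|^2 = 0.9566
Iter 2: z = -1.0227 + 0.1383i, |z|^2 = 1.0650
Iter 3: z = 0.6051 + 0.5997i, |z|^2 = 0.7258
Iter 4: z = -0.4152 + 1.6082i, |z|^2 = 2.7588
Iter 5: z = -2.8357 + -0.4530i, |z|^2 = 8.2465
Escaped at iteration 5

Answer: 5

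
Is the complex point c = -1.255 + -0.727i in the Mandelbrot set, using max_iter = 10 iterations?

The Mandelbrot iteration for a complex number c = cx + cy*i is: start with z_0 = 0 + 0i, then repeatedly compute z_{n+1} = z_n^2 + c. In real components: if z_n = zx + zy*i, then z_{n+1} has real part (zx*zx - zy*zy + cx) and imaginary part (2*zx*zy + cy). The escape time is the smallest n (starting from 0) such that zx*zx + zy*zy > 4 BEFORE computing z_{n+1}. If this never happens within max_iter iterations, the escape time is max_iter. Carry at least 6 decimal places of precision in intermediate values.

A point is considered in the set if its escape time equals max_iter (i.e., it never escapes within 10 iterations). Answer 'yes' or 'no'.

Answer: no

Derivation:
z_0 = 0 + 0i, c = -1.2550 + -0.7270i
Iter 1: z = -1.2550 + -0.7270i, |z|^2 = 2.1036
Iter 2: z = -0.2085 + 1.0978i, |z|^2 = 1.2486
Iter 3: z = -2.4166 + -1.1848i, |z|^2 = 7.2438
Escaped at iteration 3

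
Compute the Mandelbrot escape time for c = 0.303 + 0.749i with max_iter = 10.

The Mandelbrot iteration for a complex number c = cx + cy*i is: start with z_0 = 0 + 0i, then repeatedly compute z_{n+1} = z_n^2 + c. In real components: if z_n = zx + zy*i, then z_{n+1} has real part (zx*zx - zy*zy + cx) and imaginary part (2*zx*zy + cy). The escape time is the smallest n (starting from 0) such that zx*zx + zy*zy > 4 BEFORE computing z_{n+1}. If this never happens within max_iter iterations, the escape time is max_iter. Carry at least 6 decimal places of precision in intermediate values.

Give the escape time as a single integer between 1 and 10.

Answer: 5

Derivation:
z_0 = 0 + 0i, c = 0.3030 + 0.7490i
Iter 1: z = 0.3030 + 0.7490i, |z|^2 = 0.6528
Iter 2: z = -0.1662 + 1.2029i, |z|^2 = 1.4746
Iter 3: z = -1.1163 + 0.3492i, |z|^2 = 1.3681
Iter 4: z = 1.4273 + -0.0306i, |z|^2 = 2.0381
Iter 5: z = 2.3392 + 0.6617i, |z|^2 = 5.9096
Escaped at iteration 5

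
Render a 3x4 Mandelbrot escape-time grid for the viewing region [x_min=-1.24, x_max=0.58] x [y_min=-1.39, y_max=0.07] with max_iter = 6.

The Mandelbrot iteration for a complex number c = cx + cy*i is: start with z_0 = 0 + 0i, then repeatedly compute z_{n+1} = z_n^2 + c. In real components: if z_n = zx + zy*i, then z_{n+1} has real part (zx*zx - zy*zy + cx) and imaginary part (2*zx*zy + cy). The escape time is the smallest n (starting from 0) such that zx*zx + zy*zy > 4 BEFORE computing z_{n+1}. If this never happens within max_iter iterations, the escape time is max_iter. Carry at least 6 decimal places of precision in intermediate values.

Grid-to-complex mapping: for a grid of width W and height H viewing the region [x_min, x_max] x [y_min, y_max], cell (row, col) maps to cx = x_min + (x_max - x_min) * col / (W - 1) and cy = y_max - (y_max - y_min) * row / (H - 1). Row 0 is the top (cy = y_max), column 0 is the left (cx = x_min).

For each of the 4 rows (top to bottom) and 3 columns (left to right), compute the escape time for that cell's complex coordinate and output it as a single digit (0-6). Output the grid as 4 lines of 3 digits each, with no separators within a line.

Answer: 664
664
353
222

Derivation:
(row=0, col=0): c = -1.2400 + 0.0700i → escape time 6
(row=0, col=1): c = -0.3300 + 0.0700i → escape time 6
(row=0, col=2): c = 0.5800 + 0.0700i → escape time 4
(row=1, col=0): c = -1.2400 + -0.4167i → escape time 6
(row=1, col=1): c = -0.3300 + -0.4167i → escape time 6
(row=1, col=2): c = 0.5800 + -0.4167i → escape time 4
(row=2, col=0): c = -1.2400 + -0.9033i → escape time 3
(row=2, col=1): c = -0.3300 + -0.9033i → escape time 5
(row=2, col=2): c = 0.5800 + -0.9033i → escape time 3
(row=3, col=0): c = -1.2400 + -1.3900i → escape time 2
(row=3, col=1): c = -0.3300 + -1.3900i → escape time 2
(row=3, col=2): c = 0.5800 + -1.3900i → escape time 2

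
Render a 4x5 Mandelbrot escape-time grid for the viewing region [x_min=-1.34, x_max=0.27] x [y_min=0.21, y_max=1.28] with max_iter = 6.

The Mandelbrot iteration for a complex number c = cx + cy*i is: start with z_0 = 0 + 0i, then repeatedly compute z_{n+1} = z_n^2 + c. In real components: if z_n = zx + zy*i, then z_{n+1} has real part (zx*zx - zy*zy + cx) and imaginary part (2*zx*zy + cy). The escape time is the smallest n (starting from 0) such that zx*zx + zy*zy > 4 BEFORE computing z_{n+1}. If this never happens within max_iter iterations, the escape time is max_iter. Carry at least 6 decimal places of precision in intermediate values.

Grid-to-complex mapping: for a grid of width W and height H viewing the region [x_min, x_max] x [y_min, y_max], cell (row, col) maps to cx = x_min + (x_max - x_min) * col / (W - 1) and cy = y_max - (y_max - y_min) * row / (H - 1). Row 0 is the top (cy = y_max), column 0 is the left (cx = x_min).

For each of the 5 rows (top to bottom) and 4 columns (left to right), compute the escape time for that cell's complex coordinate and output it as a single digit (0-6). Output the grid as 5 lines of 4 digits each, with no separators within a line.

Answer: 2332
3353
3465
4666
6666

Derivation:
(row=0, col=0): c = -1.3400 + 1.2800i → escape time 2
(row=0, col=1): c = -0.8033 + 1.2800i → escape time 3
(row=0, col=2): c = -0.2667 + 1.2800i → escape time 3
(row=0, col=3): c = 0.2700 + 1.2800i → escape time 2
(row=1, col=0): c = -1.3400 + 1.0125i → escape time 3
(row=1, col=1): c = -0.8033 + 1.0125i → escape time 3
(row=1, col=2): c = -0.2667 + 1.0125i → escape time 5
(row=1, col=3): c = 0.2700 + 1.0125i → escape time 3
(row=2, col=0): c = -1.3400 + 0.7450i → escape time 3
(row=2, col=1): c = -0.8033 + 0.7450i → escape time 4
(row=2, col=2): c = -0.2667 + 0.7450i → escape time 6
(row=2, col=3): c = 0.2700 + 0.7450i → escape time 5
(row=3, col=0): c = -1.3400 + 0.4775i → escape time 4
(row=3, col=1): c = -0.8033 + 0.4775i → escape time 6
(row=3, col=2): c = -0.2667 + 0.4775i → escape time 6
(row=3, col=3): c = 0.2700 + 0.4775i → escape time 6
(row=4, col=0): c = -1.3400 + 0.2100i → escape time 6
(row=4, col=1): c = -0.8033 + 0.2100i → escape time 6
(row=4, col=2): c = -0.2667 + 0.2100i → escape time 6
(row=4, col=3): c = 0.2700 + 0.2100i → escape time 6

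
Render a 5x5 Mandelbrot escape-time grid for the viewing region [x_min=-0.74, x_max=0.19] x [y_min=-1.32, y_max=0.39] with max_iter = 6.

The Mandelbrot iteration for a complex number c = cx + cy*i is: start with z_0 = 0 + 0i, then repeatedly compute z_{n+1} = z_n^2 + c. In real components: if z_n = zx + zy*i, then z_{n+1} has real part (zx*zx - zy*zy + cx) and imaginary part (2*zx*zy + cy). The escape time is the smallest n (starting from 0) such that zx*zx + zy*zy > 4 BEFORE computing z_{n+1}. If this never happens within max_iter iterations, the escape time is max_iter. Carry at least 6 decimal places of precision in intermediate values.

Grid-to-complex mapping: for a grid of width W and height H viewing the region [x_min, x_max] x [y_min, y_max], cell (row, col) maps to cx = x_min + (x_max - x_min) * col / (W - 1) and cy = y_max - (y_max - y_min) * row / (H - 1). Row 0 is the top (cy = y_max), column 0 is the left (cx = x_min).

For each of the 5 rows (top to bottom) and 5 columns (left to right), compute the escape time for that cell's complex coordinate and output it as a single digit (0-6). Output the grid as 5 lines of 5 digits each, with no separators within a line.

(row=0, col=0): c = -0.7400 + 0.3900i → escape time 6
(row=0, col=1): c = -0.5075 + 0.3900i → escape time 6
(row=0, col=2): c = -0.2750 + 0.3900i → escape time 6
(row=0, col=3): c = -0.0425 + 0.3900i → escape time 6
(row=0, col=4): c = 0.1900 + 0.3900i → escape time 6
(row=1, col=0): c = -0.7400 + -0.0375i → escape time 6
(row=1, col=1): c = -0.5075 + -0.0375i → escape time 6
(row=1, col=2): c = -0.2750 + -0.0375i → escape time 6
(row=1, col=3): c = -0.0425 + -0.0375i → escape time 6
(row=1, col=4): c = 0.1900 + -0.0375i → escape time 6
(row=2, col=0): c = -0.7400 + -0.4650i → escape time 6
(row=2, col=1): c = -0.5075 + -0.4650i → escape time 6
(row=2, col=2): c = -0.2750 + -0.4650i → escape time 6
(row=2, col=3): c = -0.0425 + -0.4650i → escape time 6
(row=2, col=4): c = 0.1900 + -0.4650i → escape time 6
(row=3, col=0): c = -0.7400 + -0.8925i → escape time 4
(row=3, col=1): c = -0.5075 + -0.8925i → escape time 4
(row=3, col=2): c = -0.2750 + -0.8925i → escape time 6
(row=3, col=3): c = -0.0425 + -0.8925i → escape time 6
(row=3, col=4): c = 0.1900 + -0.8925i → escape time 4
(row=4, col=0): c = -0.7400 + -1.3200i → escape time 2
(row=4, col=1): c = -0.5075 + -1.3200i → escape time 3
(row=4, col=2): c = -0.2750 + -1.3200i → escape time 2
(row=4, col=3): c = -0.0425 + -1.3200i → escape time 2
(row=4, col=4): c = 0.1900 + -1.3200i → escape time 2

Answer: 66666
66666
66666
44664
23222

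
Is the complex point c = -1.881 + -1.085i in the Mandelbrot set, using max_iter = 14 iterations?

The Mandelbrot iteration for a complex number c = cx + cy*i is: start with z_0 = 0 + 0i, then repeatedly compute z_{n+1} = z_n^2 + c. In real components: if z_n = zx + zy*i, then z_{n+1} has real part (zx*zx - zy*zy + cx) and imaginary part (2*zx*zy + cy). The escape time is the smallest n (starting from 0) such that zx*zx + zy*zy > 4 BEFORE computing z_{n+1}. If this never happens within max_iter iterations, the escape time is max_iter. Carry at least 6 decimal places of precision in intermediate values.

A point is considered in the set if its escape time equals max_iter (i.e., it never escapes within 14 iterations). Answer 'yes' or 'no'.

Answer: no

Derivation:
z_0 = 0 + 0i, c = -1.8810 + -1.0850i
Iter 1: z = -1.8810 + -1.0850i, |z|^2 = 4.7154
Escaped at iteration 1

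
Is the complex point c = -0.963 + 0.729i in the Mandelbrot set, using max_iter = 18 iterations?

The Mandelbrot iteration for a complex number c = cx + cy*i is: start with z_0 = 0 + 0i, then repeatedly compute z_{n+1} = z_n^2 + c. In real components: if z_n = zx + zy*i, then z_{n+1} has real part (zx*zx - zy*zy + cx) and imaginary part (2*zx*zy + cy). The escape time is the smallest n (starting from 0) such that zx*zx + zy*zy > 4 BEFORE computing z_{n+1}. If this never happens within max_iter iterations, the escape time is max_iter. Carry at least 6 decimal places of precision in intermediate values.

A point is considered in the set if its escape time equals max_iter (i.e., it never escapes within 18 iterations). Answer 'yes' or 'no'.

z_0 = 0 + 0i, c = -0.9630 + 0.7290i
Iter 1: z = -0.9630 + 0.7290i, |z|^2 = 1.4588
Iter 2: z = -0.5671 + -0.6751i, |z|^2 = 0.7773
Iter 3: z = -1.0971 + 1.4946i, |z|^2 = 3.4375
Iter 4: z = -1.9932 + -2.5506i, |z|^2 = 10.4780
Escaped at iteration 4

Answer: no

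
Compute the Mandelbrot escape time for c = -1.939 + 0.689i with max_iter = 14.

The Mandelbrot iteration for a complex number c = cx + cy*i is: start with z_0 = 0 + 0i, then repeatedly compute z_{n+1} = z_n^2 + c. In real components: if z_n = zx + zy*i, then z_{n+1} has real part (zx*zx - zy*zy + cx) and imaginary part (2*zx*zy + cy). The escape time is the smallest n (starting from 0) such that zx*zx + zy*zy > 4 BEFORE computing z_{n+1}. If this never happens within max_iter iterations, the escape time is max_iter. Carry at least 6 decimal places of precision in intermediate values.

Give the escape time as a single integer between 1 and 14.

z_0 = 0 + 0i, c = -1.9390 + 0.6890i
Iter 1: z = -1.9390 + 0.6890i, |z|^2 = 4.2344
Escaped at iteration 1

Answer: 1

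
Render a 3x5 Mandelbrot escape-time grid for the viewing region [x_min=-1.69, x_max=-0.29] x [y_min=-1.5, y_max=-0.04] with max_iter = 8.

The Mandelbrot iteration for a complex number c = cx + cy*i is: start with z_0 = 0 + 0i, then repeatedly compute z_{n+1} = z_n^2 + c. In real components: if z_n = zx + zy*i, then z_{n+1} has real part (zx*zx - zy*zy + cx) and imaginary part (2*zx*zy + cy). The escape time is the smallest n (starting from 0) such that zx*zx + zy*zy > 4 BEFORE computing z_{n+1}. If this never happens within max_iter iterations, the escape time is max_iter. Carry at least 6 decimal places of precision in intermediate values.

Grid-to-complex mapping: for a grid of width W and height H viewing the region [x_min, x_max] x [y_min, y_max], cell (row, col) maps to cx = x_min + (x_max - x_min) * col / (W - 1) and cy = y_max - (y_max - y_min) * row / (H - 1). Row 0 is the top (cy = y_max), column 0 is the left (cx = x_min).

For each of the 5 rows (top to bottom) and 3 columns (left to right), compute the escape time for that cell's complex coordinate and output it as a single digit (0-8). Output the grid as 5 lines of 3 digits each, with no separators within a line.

Answer: 788
378
338
134
122

Derivation:
(row=0, col=0): c = -1.6900 + -0.0400i → escape time 7
(row=0, col=1): c = -0.9900 + -0.0400i → escape time 8
(row=0, col=2): c = -0.2900 + -0.0400i → escape time 8
(row=1, col=0): c = -1.6900 + -0.4050i → escape time 3
(row=1, col=1): c = -0.9900 + -0.4050i → escape time 7
(row=1, col=2): c = -0.2900 + -0.4050i → escape time 8
(row=2, col=0): c = -1.6900 + -0.7700i → escape time 3
(row=2, col=1): c = -0.9900 + -0.7700i → escape time 3
(row=2, col=2): c = -0.2900 + -0.7700i → escape time 8
(row=3, col=0): c = -1.6900 + -1.1350i → escape time 1
(row=3, col=1): c = -0.9900 + -1.1350i → escape time 3
(row=3, col=2): c = -0.2900 + -1.1350i → escape time 4
(row=4, col=0): c = -1.6900 + -1.5000i → escape time 1
(row=4, col=1): c = -0.9900 + -1.5000i → escape time 2
(row=4, col=2): c = -0.2900 + -1.5000i → escape time 2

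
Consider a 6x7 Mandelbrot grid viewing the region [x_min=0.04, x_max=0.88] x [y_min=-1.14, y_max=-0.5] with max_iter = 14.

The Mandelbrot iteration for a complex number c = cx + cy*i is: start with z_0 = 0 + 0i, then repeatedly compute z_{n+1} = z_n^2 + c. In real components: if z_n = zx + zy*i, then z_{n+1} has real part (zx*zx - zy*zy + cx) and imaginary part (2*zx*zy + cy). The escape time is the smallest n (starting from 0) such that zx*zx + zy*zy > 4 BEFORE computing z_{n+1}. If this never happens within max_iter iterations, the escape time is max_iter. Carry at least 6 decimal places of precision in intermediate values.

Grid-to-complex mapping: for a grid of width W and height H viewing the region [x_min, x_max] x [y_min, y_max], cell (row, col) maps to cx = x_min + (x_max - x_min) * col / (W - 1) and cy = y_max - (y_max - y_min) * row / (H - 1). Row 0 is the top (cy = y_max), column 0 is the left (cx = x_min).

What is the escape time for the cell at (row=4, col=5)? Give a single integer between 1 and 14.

z_0 = 0 + 0i, c = 0.8800 + -0.9267i
Iter 1: z = 0.8800 + -0.9267i, |z|^2 = 1.6331
Iter 2: z = 0.7957 + -2.5576i, |z|^2 = 7.1744
Escaped at iteration 2

Answer: 2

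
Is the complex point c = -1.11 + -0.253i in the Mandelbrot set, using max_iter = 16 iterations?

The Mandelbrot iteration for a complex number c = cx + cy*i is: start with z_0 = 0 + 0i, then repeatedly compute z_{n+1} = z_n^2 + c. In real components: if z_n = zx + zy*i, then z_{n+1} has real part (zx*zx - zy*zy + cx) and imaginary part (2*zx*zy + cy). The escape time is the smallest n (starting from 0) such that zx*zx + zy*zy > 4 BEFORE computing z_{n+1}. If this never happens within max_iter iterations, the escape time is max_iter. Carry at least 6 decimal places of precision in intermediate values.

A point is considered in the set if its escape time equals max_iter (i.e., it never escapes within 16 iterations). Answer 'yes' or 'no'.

z_0 = 0 + 0i, c = -1.1100 + -0.2530i
Iter 1: z = -1.1100 + -0.2530i, |z|^2 = 1.2961
Iter 2: z = 0.0581 + 0.3087i, |z|^2 = 0.0986
Iter 3: z = -1.2019 + -0.2171i, |z|^2 = 1.4917
Iter 4: z = 0.2874 + 0.2690i, |z|^2 = 0.1549
Iter 5: z = -1.0997 + -0.0984i, |z|^2 = 1.2191
Iter 6: z = 0.0897 + -0.0366i, |z|^2 = 0.0094
Iter 7: z = -1.1033 + -0.2596i, |z|^2 = 1.2846
Iter 8: z = 0.0399 + 0.3197i, |z|^2 = 0.1038
Iter 9: z = -1.2106 + -0.2275i, |z|^2 = 1.5174
Iter 10: z = 0.3039 + 0.2979i, |z|^2 = 0.1811
Iter 11: z = -1.1064 + -0.0720i, |z|^2 = 1.2292
Iter 12: z = 0.1089 + -0.0938i, |z|^2 = 0.0206
Iter 13: z = -1.1069 + -0.2734i, |z|^2 = 1.3001
Iter 14: z = 0.0406 + 0.3523i, |z|^2 = 0.1258
Iter 15: z = -1.2325 + -0.2244i, |z|^2 = 1.5694
Did not escape in 16 iterations → in set

Answer: yes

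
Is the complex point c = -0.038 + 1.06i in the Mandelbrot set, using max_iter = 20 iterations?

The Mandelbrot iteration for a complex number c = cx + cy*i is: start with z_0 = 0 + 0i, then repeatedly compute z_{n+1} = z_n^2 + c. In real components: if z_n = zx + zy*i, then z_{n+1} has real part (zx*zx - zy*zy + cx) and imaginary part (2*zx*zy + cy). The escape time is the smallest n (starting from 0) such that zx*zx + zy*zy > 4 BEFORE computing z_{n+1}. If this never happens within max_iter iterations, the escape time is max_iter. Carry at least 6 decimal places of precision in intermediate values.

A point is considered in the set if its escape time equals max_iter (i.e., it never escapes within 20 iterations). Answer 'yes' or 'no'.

Answer: no

Derivation:
z_0 = 0 + 0i, c = -0.0380 + 1.0600i
Iter 1: z = -0.0380 + 1.0600i, |z|^2 = 1.1250
Iter 2: z = -1.1602 + 0.9794i, |z|^2 = 2.3053
Iter 3: z = 0.3487 + -1.2126i, |z|^2 = 1.5920
Iter 4: z = -1.3869 + 0.2144i, |z|^2 = 1.9693
Iter 5: z = 1.8394 + 0.4652i, |z|^2 = 3.5998
Iter 6: z = 3.1289 + 2.7715i, |z|^2 = 17.4710
Escaped at iteration 6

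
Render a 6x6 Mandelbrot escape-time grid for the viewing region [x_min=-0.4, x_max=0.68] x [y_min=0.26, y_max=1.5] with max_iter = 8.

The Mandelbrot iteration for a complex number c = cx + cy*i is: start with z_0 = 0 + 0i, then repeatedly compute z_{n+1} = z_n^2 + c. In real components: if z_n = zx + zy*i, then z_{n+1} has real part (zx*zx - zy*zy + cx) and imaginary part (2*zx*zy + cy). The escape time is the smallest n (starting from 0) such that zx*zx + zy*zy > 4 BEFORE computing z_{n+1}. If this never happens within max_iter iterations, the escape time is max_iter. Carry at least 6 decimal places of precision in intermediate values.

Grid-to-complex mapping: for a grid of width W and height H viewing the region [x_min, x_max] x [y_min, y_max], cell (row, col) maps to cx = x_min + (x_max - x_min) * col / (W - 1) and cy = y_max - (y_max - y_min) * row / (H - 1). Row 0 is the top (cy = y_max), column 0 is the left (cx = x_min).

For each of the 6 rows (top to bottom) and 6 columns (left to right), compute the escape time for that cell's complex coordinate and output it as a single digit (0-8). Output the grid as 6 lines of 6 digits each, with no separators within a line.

Answer: 222222
332222
485432
788543
888853
888873

Derivation:
(row=0, col=0): c = -0.4000 + 1.5000i → escape time 2
(row=0, col=1): c = -0.1840 + 1.5000i → escape time 2
(row=0, col=2): c = 0.0320 + 1.5000i → escape time 2
(row=0, col=3): c = 0.2480 + 1.5000i → escape time 2
(row=0, col=4): c = 0.4640 + 1.5000i → escape time 2
(row=0, col=5): c = 0.6800 + 1.5000i → escape time 2
(row=1, col=0): c = -0.4000 + 1.2520i → escape time 3
(row=1, col=1): c = -0.1840 + 1.2520i → escape time 3
(row=1, col=2): c = 0.0320 + 1.2520i → escape time 2
(row=1, col=3): c = 0.2480 + 1.2520i → escape time 2
(row=1, col=4): c = 0.4640 + 1.2520i → escape time 2
(row=1, col=5): c = 0.6800 + 1.2520i → escape time 2
(row=2, col=0): c = -0.4000 + 1.0040i → escape time 4
(row=2, col=1): c = -0.1840 + 1.0040i → escape time 8
(row=2, col=2): c = 0.0320 + 1.0040i → escape time 5
(row=2, col=3): c = 0.2480 + 1.0040i → escape time 4
(row=2, col=4): c = 0.4640 + 1.0040i → escape time 3
(row=2, col=5): c = 0.6800 + 1.0040i → escape time 2
(row=3, col=0): c = -0.4000 + 0.7560i → escape time 7
(row=3, col=1): c = -0.1840 + 0.7560i → escape time 8
(row=3, col=2): c = 0.0320 + 0.7560i → escape time 8
(row=3, col=3): c = 0.2480 + 0.7560i → escape time 5
(row=3, col=4): c = 0.4640 + 0.7560i → escape time 4
(row=3, col=5): c = 0.6800 + 0.7560i → escape time 3
(row=4, col=0): c = -0.4000 + 0.5080i → escape time 8
(row=4, col=1): c = -0.1840 + 0.5080i → escape time 8
(row=4, col=2): c = 0.0320 + 0.5080i → escape time 8
(row=4, col=3): c = 0.2480 + 0.5080i → escape time 8
(row=4, col=4): c = 0.4640 + 0.5080i → escape time 5
(row=4, col=5): c = 0.6800 + 0.5080i → escape time 3
(row=5, col=0): c = -0.4000 + 0.2600i → escape time 8
(row=5, col=1): c = -0.1840 + 0.2600i → escape time 8
(row=5, col=2): c = 0.0320 + 0.2600i → escape time 8
(row=5, col=3): c = 0.2480 + 0.2600i → escape time 8
(row=5, col=4): c = 0.4640 + 0.2600i → escape time 7
(row=5, col=5): c = 0.6800 + 0.2600i → escape time 3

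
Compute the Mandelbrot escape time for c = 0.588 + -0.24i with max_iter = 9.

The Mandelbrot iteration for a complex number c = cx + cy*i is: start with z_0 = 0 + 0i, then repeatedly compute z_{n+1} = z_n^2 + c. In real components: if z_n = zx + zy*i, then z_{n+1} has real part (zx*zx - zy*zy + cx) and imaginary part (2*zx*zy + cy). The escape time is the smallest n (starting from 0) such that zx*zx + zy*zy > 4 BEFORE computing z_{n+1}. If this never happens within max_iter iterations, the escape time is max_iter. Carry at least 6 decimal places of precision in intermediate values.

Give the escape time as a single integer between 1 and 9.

z_0 = 0 + 0i, c = 0.5880 + -0.2400i
Iter 1: z = 0.5880 + -0.2400i, |z|^2 = 0.4033
Iter 2: z = 0.8761 + -0.5222i, |z|^2 = 1.0404
Iter 3: z = 1.0829 + -1.1551i, |z|^2 = 2.5069
Iter 4: z = 0.4264 + -2.7417i, |z|^2 = 7.6989
Escaped at iteration 4

Answer: 4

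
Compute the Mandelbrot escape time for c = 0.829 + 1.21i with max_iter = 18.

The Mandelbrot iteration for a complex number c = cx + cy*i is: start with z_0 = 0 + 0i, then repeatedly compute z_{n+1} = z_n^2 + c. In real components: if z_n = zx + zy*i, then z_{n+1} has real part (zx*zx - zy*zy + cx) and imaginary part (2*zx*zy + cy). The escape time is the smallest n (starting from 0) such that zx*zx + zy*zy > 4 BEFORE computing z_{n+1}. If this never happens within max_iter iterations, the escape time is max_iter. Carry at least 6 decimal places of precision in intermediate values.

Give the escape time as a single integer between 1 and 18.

Answer: 2

Derivation:
z_0 = 0 + 0i, c = 0.8290 + 1.2100i
Iter 1: z = 0.8290 + 1.2100i, |z|^2 = 2.1513
Iter 2: z = 0.0521 + 3.2162i, |z|^2 = 10.3465
Escaped at iteration 2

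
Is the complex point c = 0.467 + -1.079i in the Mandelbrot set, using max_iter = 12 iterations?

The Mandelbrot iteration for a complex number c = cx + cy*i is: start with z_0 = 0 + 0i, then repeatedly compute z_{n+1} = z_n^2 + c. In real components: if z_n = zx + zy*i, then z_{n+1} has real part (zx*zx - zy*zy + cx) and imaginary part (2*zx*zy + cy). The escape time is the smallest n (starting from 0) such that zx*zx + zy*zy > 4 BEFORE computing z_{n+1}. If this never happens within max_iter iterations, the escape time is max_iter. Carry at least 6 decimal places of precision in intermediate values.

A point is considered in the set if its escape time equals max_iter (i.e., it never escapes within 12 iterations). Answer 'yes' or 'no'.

z_0 = 0 + 0i, c = 0.4670 + -1.0790i
Iter 1: z = 0.4670 + -1.0790i, |z|^2 = 1.3823
Iter 2: z = -0.4792 + -2.0868i, |z|^2 = 4.5843
Escaped at iteration 2

Answer: no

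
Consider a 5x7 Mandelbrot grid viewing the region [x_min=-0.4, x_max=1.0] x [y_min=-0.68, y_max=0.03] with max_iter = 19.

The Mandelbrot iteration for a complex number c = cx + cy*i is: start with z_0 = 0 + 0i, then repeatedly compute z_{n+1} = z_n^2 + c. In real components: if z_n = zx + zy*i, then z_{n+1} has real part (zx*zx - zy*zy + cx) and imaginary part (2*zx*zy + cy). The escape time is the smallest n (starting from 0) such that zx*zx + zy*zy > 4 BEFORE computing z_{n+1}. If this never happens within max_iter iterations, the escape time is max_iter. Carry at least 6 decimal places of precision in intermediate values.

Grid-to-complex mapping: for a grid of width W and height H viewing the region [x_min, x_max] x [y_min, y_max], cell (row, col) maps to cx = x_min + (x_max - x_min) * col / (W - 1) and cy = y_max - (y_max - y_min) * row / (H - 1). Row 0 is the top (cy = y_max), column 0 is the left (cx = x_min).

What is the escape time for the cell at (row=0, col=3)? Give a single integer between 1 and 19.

z_0 = 0 + 0i, c = 0.6500 + 0.0300i
Iter 1: z = 0.6500 + 0.0300i, |z|^2 = 0.4234
Iter 2: z = 1.0716 + 0.0690i, |z|^2 = 1.1531
Iter 3: z = 1.7936 + 0.1779i, |z|^2 = 3.2485
Iter 4: z = 3.8352 + 0.6681i, |z|^2 = 15.1554
Escaped at iteration 4

Answer: 4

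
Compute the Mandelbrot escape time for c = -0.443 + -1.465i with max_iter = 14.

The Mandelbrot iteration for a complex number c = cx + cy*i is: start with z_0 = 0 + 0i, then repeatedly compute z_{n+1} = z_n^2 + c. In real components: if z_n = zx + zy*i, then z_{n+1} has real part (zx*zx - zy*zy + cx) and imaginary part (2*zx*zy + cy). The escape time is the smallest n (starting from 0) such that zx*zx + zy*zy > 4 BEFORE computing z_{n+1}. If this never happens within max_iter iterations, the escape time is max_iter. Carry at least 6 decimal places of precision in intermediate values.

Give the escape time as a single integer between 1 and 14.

Answer: 2

Derivation:
z_0 = 0 + 0i, c = -0.4430 + -1.4650i
Iter 1: z = -0.4430 + -1.4650i, |z|^2 = 2.3425
Iter 2: z = -2.3930 + -0.1670i, |z|^2 = 5.7542
Escaped at iteration 2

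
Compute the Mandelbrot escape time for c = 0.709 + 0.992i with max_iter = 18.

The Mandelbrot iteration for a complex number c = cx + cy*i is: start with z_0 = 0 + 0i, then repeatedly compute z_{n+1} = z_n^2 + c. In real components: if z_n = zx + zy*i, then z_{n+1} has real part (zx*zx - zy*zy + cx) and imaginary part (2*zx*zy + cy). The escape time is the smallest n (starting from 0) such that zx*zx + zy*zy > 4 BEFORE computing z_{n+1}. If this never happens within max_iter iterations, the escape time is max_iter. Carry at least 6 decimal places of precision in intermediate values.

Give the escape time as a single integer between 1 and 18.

Answer: 2

Derivation:
z_0 = 0 + 0i, c = 0.7090 + 0.9920i
Iter 1: z = 0.7090 + 0.9920i, |z|^2 = 1.4867
Iter 2: z = 0.2276 + 2.3987i, |z|^2 = 5.8054
Escaped at iteration 2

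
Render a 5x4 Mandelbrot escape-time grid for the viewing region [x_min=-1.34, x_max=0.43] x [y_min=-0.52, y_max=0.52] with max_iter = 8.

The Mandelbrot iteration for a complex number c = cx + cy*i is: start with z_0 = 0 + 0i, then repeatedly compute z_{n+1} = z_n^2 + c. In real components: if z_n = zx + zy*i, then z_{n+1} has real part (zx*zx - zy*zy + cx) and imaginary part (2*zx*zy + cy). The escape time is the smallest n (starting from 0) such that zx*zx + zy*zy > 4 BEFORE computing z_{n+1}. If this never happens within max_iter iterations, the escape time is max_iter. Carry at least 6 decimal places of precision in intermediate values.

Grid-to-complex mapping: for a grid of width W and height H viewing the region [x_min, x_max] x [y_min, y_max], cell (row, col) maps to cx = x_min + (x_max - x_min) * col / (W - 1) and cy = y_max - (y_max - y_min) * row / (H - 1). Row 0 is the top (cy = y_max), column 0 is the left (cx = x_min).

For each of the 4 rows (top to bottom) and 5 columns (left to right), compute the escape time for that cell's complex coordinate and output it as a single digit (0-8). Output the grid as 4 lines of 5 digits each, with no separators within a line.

Answer: 35886
88888
88888
35886

Derivation:
(row=0, col=0): c = -1.3400 + 0.5200i → escape time 3
(row=0, col=1): c = -0.8975 + 0.5200i → escape time 5
(row=0, col=2): c = -0.4550 + 0.5200i → escape time 8
(row=0, col=3): c = -0.0125 + 0.5200i → escape time 8
(row=0, col=4): c = 0.4300 + 0.5200i → escape time 6
(row=1, col=0): c = -1.3400 + 0.1733i → escape time 8
(row=1, col=1): c = -0.8975 + 0.1733i → escape time 8
(row=1, col=2): c = -0.4550 + 0.1733i → escape time 8
(row=1, col=3): c = -0.0125 + 0.1733i → escape time 8
(row=1, col=4): c = 0.4300 + 0.1733i → escape time 8
(row=2, col=0): c = -1.3400 + -0.1733i → escape time 8
(row=2, col=1): c = -0.8975 + -0.1733i → escape time 8
(row=2, col=2): c = -0.4550 + -0.1733i → escape time 8
(row=2, col=3): c = -0.0125 + -0.1733i → escape time 8
(row=2, col=4): c = 0.4300 + -0.1733i → escape time 8
(row=3, col=0): c = -1.3400 + -0.5200i → escape time 3
(row=3, col=1): c = -0.8975 + -0.5200i → escape time 5
(row=3, col=2): c = -0.4550 + -0.5200i → escape time 8
(row=3, col=3): c = -0.0125 + -0.5200i → escape time 8
(row=3, col=4): c = 0.4300 + -0.5200i → escape time 6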